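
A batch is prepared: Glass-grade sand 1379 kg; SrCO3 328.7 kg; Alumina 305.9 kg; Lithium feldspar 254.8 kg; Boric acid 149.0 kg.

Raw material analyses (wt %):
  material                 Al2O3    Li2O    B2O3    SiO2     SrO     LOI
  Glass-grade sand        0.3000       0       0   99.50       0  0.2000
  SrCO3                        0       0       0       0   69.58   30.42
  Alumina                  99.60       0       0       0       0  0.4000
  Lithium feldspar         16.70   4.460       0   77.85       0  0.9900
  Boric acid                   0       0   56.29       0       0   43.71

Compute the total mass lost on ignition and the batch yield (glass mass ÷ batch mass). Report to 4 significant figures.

The intermediate values are shown, rounded to four significant digits, within the worked lines; each numeric step carries exact precision in every operation. Every reported figure takes just one rounding. The derived quantities, which include net glass mass, the totals, the yield, the five compositions, LOI, are re-derived in full float precision, as set out in either problem or answer, starting from the weights on 2246 kg of glass.
LOI of each material in turn:
  Glass-grade sand: 1379 × 0.002000 = 2.758 kg
  SrCO3: 328.7 × 0.3042 = 99.99 kg
  Alumina: 305.9 × 0.004000 = 1.224 kg
  Lithium feldspar: 254.8 × 0.009900 = 2.523 kg
  Boric acid: 149.0 × 0.4371 = 65.13 kg
Total LOI = 171.6 kg
Glass = batch − LOI = 2417 − 171.6 = 2246 kg

LOI loss = 171.6 kg; glass = 2246 kg; yield = 92.90%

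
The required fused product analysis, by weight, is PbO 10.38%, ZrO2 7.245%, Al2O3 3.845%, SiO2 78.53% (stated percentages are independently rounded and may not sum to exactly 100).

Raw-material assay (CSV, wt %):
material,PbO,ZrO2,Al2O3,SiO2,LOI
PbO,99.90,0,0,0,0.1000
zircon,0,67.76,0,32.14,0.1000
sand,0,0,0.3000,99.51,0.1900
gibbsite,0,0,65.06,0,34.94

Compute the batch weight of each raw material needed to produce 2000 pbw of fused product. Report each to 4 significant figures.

Batch per 2000 pbw fused product:
  PbO: 207.8 pbw
  zircon: 213.8 pbw
  sand: 1509 pbw
  gibbsite: 111.2 pbw
Total batch = 2042 pbw; LOI loss = 42.14 pbw; yield = 97.94%

All internal work holds full precision through every step. Intermediates appear (rounded to 4 significant digits) at each printed step — every reported number takes just one rounding. All derived quantities are computed in full precision (glass mass, totals, the yield, LOI, the four compositions) from the batch weights at 2000 pbw of glass precisely as stated by problem or answer.
Oxide-by-oxide targets in 2000 pbw fused product:
  PbO: 10.38% × 2000 = 207.6 pbw
  ZrO2: 7.245% × 2000 = 144.9 pbw
  Al2O3: 3.845% × 2000 = 76.90 pbw
  SiO2: 78.53% × 2000 = 1571 pbw
Balance tally, oxide-wise, working from each reported weight, against the basis in use (each sum matches its target mass net of answer rounding effects):
  PbO: 207.8·0.9990 = 207.6 pbw (target 207.6 pbw)
  ZrO2: 213.8·0.6776 = 144.9 pbw (target 144.9 pbw)
  Al2O3: 1509·0.003000 + 111.2·0.6506 = 76.87 pbw (target 76.90 pbw)
  SiO2: 213.8·0.3214 + 1509·0.9951 = 1570 pbw (target 1571 pbw)
The glass-mass cross-check: whole batch net of LOI = 2000 pbw (oxide target masses add up to 2000 pbw; with the basis standing at 2000 pbw — differing by rounding only).
Adding the batch up: Σ batch = 2042 pbw; Σ batch·LOI gives LOI loss = 42.14 pbw; glass ÷ batch gives a yield of 97.94%.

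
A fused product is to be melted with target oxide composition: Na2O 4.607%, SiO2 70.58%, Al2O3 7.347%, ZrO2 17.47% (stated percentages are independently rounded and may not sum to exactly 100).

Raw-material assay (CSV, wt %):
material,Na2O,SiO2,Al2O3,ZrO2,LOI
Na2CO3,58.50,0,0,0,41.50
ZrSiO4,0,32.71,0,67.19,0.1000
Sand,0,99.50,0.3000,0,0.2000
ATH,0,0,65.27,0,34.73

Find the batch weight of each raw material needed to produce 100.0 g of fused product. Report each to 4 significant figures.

All internal work keeps full precision in every operation. Values along the way are printed, rounded to four significant digits, in the printout — every reported result carries a single rounding; derived quantities (four oxide percentages, totals, the yield, LOI, glass mass) are rebuilt from the batch weights on 100.0 g of glass in full float precision as given in the question or the answer.
Oxide mass targets, per 100.0 g fused product:
  Na2O: 4.607% × 100.0 = 4.607 g
  SiO2: 70.58% × 100.0 = 70.58 g
  Al2O3: 7.347% × 100.0 = 7.347 g
  ZrO2: 17.47% × 100.0 = 17.47 g
Oxide-by-oxide audit from the weights as reported, per the basis as stated (every target is met by its sum given rounding of the digits):
  Na2O: 7.875·0.5850 = 4.607 g (target 4.607 g)
  SiO2: 26.00·0.3271 + 62.39·0.9950 = 70.58 g (target 70.58 g)
  Al2O3: 62.39·0.003000 + 10.97·0.6527 = 7.347 g (target 7.347 g)
  ZrO2: 26.00·0.6719 = 17.47 g (target 17.47 g)
The glass-mass cross-check: whole batch net of LOI = 100.0 g (summing oxide targets gives 100.0 g; with the basis standing at 100.0 g — rounding explains the deltas).
Whole-batch sum: Σ batch = 107.2 g; Σ batch·LOI gives LOI loss = 7.229 g; yield, glass over the total, = 93.26%.

Batch per 100.0 g fused product:
  Na2CO3: 7.875 g
  ZrSiO4: 26.00 g
  Sand: 62.39 g
  ATH: 10.97 g
Total batch = 107.2 g; LOI loss = 7.229 g; yield = 93.26%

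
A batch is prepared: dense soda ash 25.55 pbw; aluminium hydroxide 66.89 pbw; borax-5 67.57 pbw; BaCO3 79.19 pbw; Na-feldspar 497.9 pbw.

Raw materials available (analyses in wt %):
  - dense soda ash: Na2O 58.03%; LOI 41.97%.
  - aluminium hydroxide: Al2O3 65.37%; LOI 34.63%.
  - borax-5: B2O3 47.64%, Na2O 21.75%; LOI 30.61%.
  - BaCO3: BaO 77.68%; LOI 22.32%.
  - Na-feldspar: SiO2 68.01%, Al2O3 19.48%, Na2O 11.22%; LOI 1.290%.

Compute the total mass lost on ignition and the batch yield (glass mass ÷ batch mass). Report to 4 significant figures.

The working math carries full precision in all steps. In-progress results are displayed (rounded to 4 significant digits) across the worked steps; exactly one rounding is applied to each reported figure. The derived quantities are carried in exact precision (ignition loss, totals, the yield, five oxide percentages, net glass mass) from the weighed amounts on 658.4 pbw of glass as written in either problem or answer.
LOI of each material in turn:
  dense soda ash: 25.55 × 0.4197 = 10.72 pbw
  aluminium hydroxide: 66.89 × 0.3463 = 23.16 pbw
  borax-5: 67.57 × 0.3061 = 20.68 pbw
  BaCO3: 79.19 × 0.2232 = 17.68 pbw
  Na-feldspar: 497.9 × 0.01290 = 6.423 pbw
Total LOI = 78.67 pbw
Glass = batch − LOI = 737.1 − 78.67 = 658.4 pbw

LOI loss = 78.67 pbw; glass = 658.4 pbw; yield = 89.33%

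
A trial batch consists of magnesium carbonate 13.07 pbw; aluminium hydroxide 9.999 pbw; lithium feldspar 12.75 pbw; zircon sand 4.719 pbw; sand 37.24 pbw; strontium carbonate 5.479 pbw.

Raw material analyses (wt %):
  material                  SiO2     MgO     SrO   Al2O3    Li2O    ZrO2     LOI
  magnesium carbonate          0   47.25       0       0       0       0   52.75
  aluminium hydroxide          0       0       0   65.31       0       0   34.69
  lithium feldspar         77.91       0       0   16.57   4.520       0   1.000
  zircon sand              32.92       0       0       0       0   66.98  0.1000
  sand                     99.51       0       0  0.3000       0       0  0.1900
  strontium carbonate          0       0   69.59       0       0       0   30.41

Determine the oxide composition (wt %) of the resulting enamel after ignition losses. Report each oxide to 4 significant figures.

Glass mass = 71.02 pbw (batch 83.26 − LOI 12.23).
Composition: SiO2 68.35%, MgO 8.695%, SrO 5.368%, Al2O3 12.33%, Li2O 0.8114%, ZrO2 4.450%

Values along the way are shown rounded to 4 significant figures between the steps — all internal work runs at exact precision end to end; exactly one rounding lands on every reported result — all derived quantities, including glass mass, the yield, ignition loss, six oxide percentages, totals, are computed from the weighed amounts at 71.02 pbw of glass in exact precision, precisely as stated by the problem or answer text.
Oxide-by-oxide delivered mass:
  SiO2: 12.75·0.7791 + 4.719·0.3292 + 37.24·0.9951 = 48.54 pbw
  MgO: 13.07·0.4725 = 6.176 pbw
  SrO: 5.479·0.6959 = 3.813 pbw
  Al2O3: 9.999·0.6531 + 12.75·0.1657 + 37.24·0.003000 = 8.755 pbw
  Li2O: 12.75·0.04520 = 0.5763 pbw
  ZrO2: 4.719·0.6698 = 3.161 pbw
LOI: 13.07·0.5275 + 9.999·0.3469 + 12.75·0.01000 + 4.719·0.001000 + 37.24·0.001900 + 5.479·0.3041 = 12.23 pbw
batch − LOI leaves glass = 83.26 − 12.23 = 71.02 pbw (= Σ oxide masses)
wt %: oxide over glass, times 100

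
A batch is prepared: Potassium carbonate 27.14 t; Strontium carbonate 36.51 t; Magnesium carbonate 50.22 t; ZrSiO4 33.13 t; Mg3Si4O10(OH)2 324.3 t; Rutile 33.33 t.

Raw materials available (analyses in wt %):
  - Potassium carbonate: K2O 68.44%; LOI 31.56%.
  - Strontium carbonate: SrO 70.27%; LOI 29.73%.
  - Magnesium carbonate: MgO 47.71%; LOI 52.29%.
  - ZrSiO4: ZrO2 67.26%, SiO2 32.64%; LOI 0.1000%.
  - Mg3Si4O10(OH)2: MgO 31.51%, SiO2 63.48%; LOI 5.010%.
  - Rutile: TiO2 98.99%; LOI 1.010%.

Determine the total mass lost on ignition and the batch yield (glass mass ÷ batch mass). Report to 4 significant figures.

In-progress results are printed rounded to 4 significant figures at each printed step. Each numeric step carries full float precision in every operation — each reported result is rounded only once; derived quantities, which include the yield, totals, net glass mass, LOI, the six compositions, are recomputed in full precision, exactly as printed in either problem or answer, from the weighed amounts on 442.3 t of glass.
Ignition loss by material:
  Potassium carbonate: 27.14 × 0.3156 = 8.565 t
  Strontium carbonate: 36.51 × 0.2973 = 10.85 t
  Magnesium carbonate: 50.22 × 0.5229 = 26.26 t
  ZrSiO4: 33.13 × 0.001000 = 0.03313 t
  Mg3Si4O10(OH)2: 324.3 × 0.05010 = 16.25 t
  Rutile: 33.33 × 0.01010 = 0.3366 t
Total LOI = 62.30 t
Glass = batch − LOI = 504.6 − 62.30 = 442.3 t

LOI loss = 62.30 t; glass = 442.3 t; yield = 87.65%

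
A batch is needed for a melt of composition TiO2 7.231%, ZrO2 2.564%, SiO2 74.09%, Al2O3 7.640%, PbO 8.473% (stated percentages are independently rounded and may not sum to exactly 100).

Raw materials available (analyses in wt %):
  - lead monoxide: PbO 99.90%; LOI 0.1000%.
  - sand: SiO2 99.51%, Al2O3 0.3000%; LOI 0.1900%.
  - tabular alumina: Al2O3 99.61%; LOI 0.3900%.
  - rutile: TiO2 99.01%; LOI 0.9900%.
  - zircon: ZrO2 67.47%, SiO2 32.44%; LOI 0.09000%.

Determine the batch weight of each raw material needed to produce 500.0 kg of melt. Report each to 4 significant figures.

Every computation runs at full precision end to end; intermediates appear with 4-significant-digit rounding as written — each reported value is rounded just once; derived quantities (the five compositions, LOI, glass mass, yield, the totals) are recomputed from the weighed amounts at 500.0 kg of glass at full float precision as written in problem or answer.
Oxide-by-oxide targets in 500.0 kg melt:
  TiO2: 7.231% × 500.0 = 36.16 kg
  ZrO2: 2.564% × 500.0 = 12.82 kg
  SiO2: 74.09% × 500.0 = 370.4 kg
  Al2O3: 7.640% × 500.0 = 38.20 kg
  PbO: 8.473% × 500.0 = 42.36 kg
Balance tally, oxide-wise, given the weights on record, against the basis in use (sums match the target masses up to rounding of the answer):
  TiO2: 36.52·0.9901 = 36.16 kg (target 36.16 kg)
  ZrO2: 19.00·0.6747 = 12.82 kg (target 12.82 kg)
  SiO2: 366.1·0.9951 + 19.00·0.3244 = 370.5 kg (target 370.4 kg)
  Al2O3: 366.1·0.003000 + 37.25·0.9961 = 38.20 kg (target 38.20 kg)
  PbO: 42.41·0.9990 = 42.37 kg (target 42.36 kg)
Glass-mass sanity pass: whole batch net of LOI = 500.0 kg (the targets, summed, come to 500.0 kg; the stated basis being 500.0 kg — any gap is answer rounding).
Batch grand total — Σ batch = 501.3 kg; the LOI term Σ batch·LOI equals 1.262 kg; yield = glass ÷ total batch = 99.75%.

Batch per 500.0 kg melt:
  lead monoxide: 42.41 kg
  sand: 366.1 kg
  tabular alumina: 37.25 kg
  rutile: 36.52 kg
  zircon: 19.00 kg
Total batch = 501.3 kg; LOI loss = 1.262 kg; yield = 99.75%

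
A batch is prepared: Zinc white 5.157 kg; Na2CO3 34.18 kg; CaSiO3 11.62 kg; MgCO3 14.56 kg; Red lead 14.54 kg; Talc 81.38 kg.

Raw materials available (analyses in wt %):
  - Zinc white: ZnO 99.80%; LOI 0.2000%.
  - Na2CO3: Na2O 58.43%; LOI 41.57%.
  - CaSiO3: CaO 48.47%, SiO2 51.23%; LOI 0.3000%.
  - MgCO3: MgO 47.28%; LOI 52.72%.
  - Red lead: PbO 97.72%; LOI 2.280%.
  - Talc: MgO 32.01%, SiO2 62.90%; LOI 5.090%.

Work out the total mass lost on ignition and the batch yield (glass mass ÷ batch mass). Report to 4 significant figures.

LOI loss = 26.40 kg; glass = 135.0 kg; yield = 83.64%

Rounding to four significant figures governs every working value as printed — all internal work carries full precision at each step; each reported value is rounded just once. Derived quantities (yield, the totals, LOI, net glass mass, six oxide percentages) are rebuilt starting from the weights for 135.0 kg of glass in exact precision, as quoted within the question or the answer.
Each material's LOI contribution:
  Zinc white: 5.157 × 0.002000 = 0.01031 kg
  Na2CO3: 34.18 × 0.4157 = 14.21 kg
  CaSiO3: 11.62 × 0.003000 = 0.03486 kg
  MgCO3: 14.56 × 0.5272 = 7.676 kg
  Red lead: 14.54 × 0.02280 = 0.3315 kg
  Talc: 81.38 × 0.05090 = 4.142 kg
Total LOI = 26.40 kg
Glass = batch − LOI = 161.4 − 26.40 = 135.0 kg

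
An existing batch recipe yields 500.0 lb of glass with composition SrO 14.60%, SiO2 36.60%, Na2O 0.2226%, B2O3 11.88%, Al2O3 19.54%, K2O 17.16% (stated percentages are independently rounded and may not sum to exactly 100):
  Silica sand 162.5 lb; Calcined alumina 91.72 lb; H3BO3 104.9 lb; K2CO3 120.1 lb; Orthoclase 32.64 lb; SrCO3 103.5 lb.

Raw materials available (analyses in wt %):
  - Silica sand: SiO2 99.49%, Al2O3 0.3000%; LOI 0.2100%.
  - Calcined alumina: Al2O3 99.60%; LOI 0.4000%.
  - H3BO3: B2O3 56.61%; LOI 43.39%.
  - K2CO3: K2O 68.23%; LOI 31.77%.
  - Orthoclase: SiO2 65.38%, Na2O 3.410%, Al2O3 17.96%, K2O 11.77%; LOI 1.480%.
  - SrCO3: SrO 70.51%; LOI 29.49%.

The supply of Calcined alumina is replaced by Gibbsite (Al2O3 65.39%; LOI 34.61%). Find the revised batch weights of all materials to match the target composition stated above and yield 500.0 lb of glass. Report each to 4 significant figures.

The intermediate values are shown with 4-significant-figure rounding as written — the whole derivation keeps exact precision in every operation; each reported result carries a single rounding — the derived quantities (ignition loss, the six compositions, the totals, the yield, glass mass) are rebuilt at full float precision starting from the weights for 500.0 lb of glass, as they appear in problem or answer.
Target oxide masses per 500.0 lb glass:
  SrO: 14.60% × 500.0 = 73.00 lb
  SiO2: 36.60% × 500.0 = 183.0 lb
  Na2O: 0.2226% × 500.0 = 1.113 lb
  B2O3: 11.88% × 500.0 = 59.40 lb
  Al2O3: 19.54% × 500.0 = 97.70 lb
  K2O: 17.16% × 500.0 = 85.80 lb
Verifying the oxide balance on the weights just shown, versus the basis set out (every target is met by its sum given rounding of the digits):
  SrO: 103.5·0.7051 = 72.98 lb (target 73.00 lb)
  SiO2: 162.5·0.9949 + 32.64·0.6538 = 183.0 lb (target 183.0 lb)
  Na2O: 32.64·0.03410 = 1.113 lb (target 1.113 lb)
  B2O3: 104.9·0.5661 = 59.38 lb (target 59.40 lb)
  Al2O3: 162.5·0.003000 + 139.7·0.6539 + 32.64·0.1796 = 97.70 lb (target 97.70 lb)
  K2O: 120.1·0.6823 + 32.64·0.1177 = 85.79 lb (target 85.80 lb)
Glass-mass sanity pass: total charge less LOI = 500.0 lb (the targets, summed, come to 500.0 lb; basis as stated: 500.0 lb — differing by rounding only).
Batch grand total — Σ batch = 663.3 lb; ignition loss, Σ(batch × LOI) = 163.4 lb; yield: glass divided by total = 75.37%.

Revised batch per 500.0 lb glass:
  Silica sand: 162.5 lb
  Gibbsite: 139.7 lb
  H3BO3: 104.9 lb
  K2CO3: 120.1 lb
  Orthoclase: 32.64 lb
  SrCO3: 103.5 lb
Total batch = 663.3 lb; LOI loss = 163.4 lb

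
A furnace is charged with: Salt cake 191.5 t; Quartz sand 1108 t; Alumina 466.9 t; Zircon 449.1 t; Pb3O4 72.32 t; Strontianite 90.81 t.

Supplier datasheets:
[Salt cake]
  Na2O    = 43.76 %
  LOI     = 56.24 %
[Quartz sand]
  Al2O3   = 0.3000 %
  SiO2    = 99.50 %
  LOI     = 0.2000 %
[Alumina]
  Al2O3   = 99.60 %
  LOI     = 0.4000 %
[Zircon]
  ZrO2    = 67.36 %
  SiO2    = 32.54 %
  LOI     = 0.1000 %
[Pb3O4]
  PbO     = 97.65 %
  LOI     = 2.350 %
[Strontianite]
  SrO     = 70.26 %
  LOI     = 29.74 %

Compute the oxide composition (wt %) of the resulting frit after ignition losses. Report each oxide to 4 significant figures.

Values along the way are shown (rounded to four significant figures) in the printout. The working math maintains full precision end to end; each reported value is rounded exactly once — derived quantities are re-derived at full float precision (the six compositions, the totals, net glass mass, LOI, the yield) starting from the weights at 2238 t of glass, as they appear in the problem or the answer.
What the batch supplies per oxide:
  Na2O: 191.5·0.4376 = 83.80 t
  ZrO2: 449.1·0.6736 = 302.5 t
  Al2O3: 1108·0.003000 + 466.9·0.9960 = 468.4 t
  PbO: 72.32·0.9765 = 70.62 t
  SrO: 90.81·0.7026 = 63.80 t
  SiO2: 1108·0.9950 + 449.1·0.3254 = 1249 t
LOI: 191.5·0.5624 + 1108·0.002000 + 466.9·0.004000 + 449.1·0.001000 + 72.32·0.02350 + 90.81·0.2974 = 140.9 t
batch − LOI leaves glass = 2379 − 140.9 = 2238 t (= the summed oxide contributions)
wt % = 100 × oxide mass / glass mass

Glass mass = 2238 t (batch 2379 − LOI 140.9).
Composition: Na2O 3.745%, ZrO2 13.52%, Al2O3 20.93%, PbO 3.156%, SrO 2.851%, SiO2 55.80%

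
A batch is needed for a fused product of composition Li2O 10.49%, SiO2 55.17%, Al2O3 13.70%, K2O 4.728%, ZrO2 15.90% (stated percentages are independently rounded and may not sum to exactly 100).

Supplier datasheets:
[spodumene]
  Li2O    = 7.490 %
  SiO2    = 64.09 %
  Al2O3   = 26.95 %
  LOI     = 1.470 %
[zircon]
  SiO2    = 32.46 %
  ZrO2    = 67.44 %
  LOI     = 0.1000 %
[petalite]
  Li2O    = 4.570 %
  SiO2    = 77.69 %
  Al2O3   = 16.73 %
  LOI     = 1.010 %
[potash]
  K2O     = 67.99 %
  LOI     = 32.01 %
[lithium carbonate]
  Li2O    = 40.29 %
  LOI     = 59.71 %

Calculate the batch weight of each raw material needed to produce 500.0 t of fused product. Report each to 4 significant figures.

The whole derivation carries exact precision at all times; in-progress results are printed rounded to 4 significant digits at each printed step — each reported figure sees exactly one rounding; derived quantities (the totals, ignition loss, yield, five oxide percentages, net glass mass) are carried using the weight values at 500.0 t of glass in full precision, as they appear in the question or the answer.
Target masses of each oxide per 500.0 t fused product:
  Li2O: 10.49% × 500.0 = 52.45 t
  SiO2: 55.17% × 500.0 = 275.8 t
  Al2O3: 13.70% × 500.0 = 68.50 t
  K2O: 4.728% × 500.0 = 23.64 t
  ZrO2: 15.90% × 500.0 = 79.50 t
Balance tally, oxide-wise, using the reported weights, under the basis named above (delivered sums recover each target given rounding of the digits):
  Li2O: 131.9·0.07490 + 197.0·0.04570 + 83.32·0.4029 = 52.45 t (target 52.45 t)
  SiO2: 131.9·0.6409 + 117.9·0.3246 + 197.0·0.7769 = 275.9 t (target 275.8 t)
  Al2O3: 131.9·0.2695 + 197.0·0.1673 = 68.51 t (target 68.50 t)
  K2O: 34.77·0.6799 = 23.64 t (target 23.64 t)
  ZrO2: 117.9·0.6744 = 79.51 t (target 79.50 t)
Consistency of the glass mass: total batch − LOI = 500.0 t (targets for the oxides total 499.9 t; against the stated basis, 500.0 t — differing by rounding only).
Adding the batch up: Σ batch = 564.9 t; LOI removed, Σ of batch·LOI: 64.93 t; the yield ratio, glass ÷ batch: 88.51%.

Batch per 500.0 t fused product:
  spodumene: 131.9 t
  zircon: 117.9 t
  petalite: 197.0 t
  potash: 34.77 t
  lithium carbonate: 83.32 t
Total batch = 564.9 t; LOI loss = 64.93 t; yield = 88.51%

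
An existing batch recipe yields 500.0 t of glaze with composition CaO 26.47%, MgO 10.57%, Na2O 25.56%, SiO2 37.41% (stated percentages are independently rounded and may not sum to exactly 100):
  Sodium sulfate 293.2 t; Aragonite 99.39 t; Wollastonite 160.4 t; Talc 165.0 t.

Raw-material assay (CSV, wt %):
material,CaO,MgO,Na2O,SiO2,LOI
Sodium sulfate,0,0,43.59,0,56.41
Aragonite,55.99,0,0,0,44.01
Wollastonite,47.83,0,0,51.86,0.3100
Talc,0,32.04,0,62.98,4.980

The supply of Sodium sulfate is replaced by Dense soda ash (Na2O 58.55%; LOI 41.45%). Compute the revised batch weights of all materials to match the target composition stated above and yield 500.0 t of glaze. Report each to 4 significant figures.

Revised batch per 500.0 t glaze:
  Dense soda ash: 218.3 t
  Aragonite: 99.39 t
  Wollastonite: 160.4 t
  Talc: 165.0 t
Total batch = 643.1 t; LOI loss = 142.9 t

Each numeric step maintains full precision from start to finish — the intermediate values are shown, rounded to four significant figures, alongside each step. Every reported value takes a single rounding. All derived quantities (net glass mass, yield, four oxide percentages, LOI, the totals) are re-derived in full precision from the batch weights per 500.0 t of glass, exactly as printed in the problem or answer text.
Oxide-by-oxide targets in 500.0 t glaze:
  CaO: 26.47% × 500.0 = 132.4 t
  MgO: 10.57% × 500.0 = 52.85 t
  Na2O: 25.56% × 500.0 = 127.8 t
  SiO2: 37.41% × 500.0 = 187.0 t
Mass-balance tally per oxide using the reported weights, for the quoted basis mass (summed amounts equal target values given rounding of the digits):
  CaO: 99.39·0.5599 + 160.4·0.4783 = 132.4 t (target 132.4 t)
  MgO: 165.0·0.3204 = 52.87 t (target 52.85 t)
  Na2O: 218.3·0.5855 = 127.8 t (target 127.8 t)
  SiO2: 160.4·0.5186 + 165.0·0.6298 = 187.1 t (target 187.0 t)
Mass balance on the glass: Σ batch − LOI loss = 500.1 t (per-oxide target masses sum to 500.0 t; the stated basis being 500.0 t — any gap is answer rounding).
Adding the batch up: Σ batch = 643.1 t; Σ batch·LOI gives LOI loss = 142.9 t; yield = glass ÷ total batch = 77.77%.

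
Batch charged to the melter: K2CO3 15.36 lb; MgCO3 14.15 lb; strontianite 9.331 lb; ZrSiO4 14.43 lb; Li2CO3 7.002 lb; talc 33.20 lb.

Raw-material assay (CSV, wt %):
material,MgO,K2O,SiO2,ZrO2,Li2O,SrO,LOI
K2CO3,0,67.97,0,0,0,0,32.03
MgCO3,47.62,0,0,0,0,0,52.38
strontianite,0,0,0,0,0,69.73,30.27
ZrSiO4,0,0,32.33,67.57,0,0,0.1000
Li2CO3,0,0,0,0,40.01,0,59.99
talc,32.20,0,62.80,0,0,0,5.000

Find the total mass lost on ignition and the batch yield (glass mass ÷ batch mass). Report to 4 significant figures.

LOI loss = 21.03 lb; glass = 72.44 lb; yield = 77.50%

The whole derivation carries full float precision from start to finish — mid-chain values are printed (rounded to 4 significant digits) within the worked lines. Every reported figure receives exactly one rounding; all derived quantities are computed starting from the weights on 72.44 lb of glass in exact precision (totals, six oxide percentages, ignition loss, glass mass, yield), precisely as stated by either problem or answer.
Material-by-material LOI:
  K2CO3: 15.36 × 0.3203 = 4.920 lb
  MgCO3: 14.15 × 0.5238 = 7.412 lb
  strontianite: 9.331 × 0.3027 = 2.824 lb
  ZrSiO4: 14.43 × 0.001000 = 0.01443 lb
  Li2CO3: 7.002 × 0.5999 = 4.200 lb
  talc: 33.20 × 0.05000 = 1.660 lb
Total LOI = 21.03 lb
Glass = batch − LOI = 93.47 − 21.03 = 72.44 lb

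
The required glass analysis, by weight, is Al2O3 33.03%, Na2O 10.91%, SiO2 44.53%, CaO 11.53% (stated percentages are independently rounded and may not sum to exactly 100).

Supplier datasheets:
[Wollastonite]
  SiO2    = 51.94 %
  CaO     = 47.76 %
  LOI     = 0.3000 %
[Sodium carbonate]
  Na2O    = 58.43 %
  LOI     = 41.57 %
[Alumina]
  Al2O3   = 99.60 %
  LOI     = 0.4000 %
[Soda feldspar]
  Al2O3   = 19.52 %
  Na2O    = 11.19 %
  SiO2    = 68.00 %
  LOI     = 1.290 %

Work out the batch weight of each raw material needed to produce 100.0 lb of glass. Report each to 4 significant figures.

Batch per 100.0 lb glass:
  Wollastonite: 24.14 lb
  Sodium carbonate: 9.662 lb
  Alumina: 23.94 lb
  Soda feldspar: 47.05 lb
Total batch = 104.8 lb; LOI loss = 4.792 lb; yield = 95.43%

All internal work runs at full precision from first step to last; the intermediate values are printed with 4-significant-figure rounding across the worked steps — exactly one rounding is applied to every reported result; derived quantities, including totals, the four compositions, the yield, ignition loss, glass mass, are rebuilt starting from the weights at 100.0 lb of glass at full precision precisely as stated by problem or answer.
The oxide mass targets at 100.0 lb glass:
  Al2O3: 33.03% × 100.0 = 33.03 lb
  Na2O: 10.91% × 100.0 = 10.91 lb
  SiO2: 44.53% × 100.0 = 44.53 lb
  CaO: 11.53% × 100.0 = 11.53 lb
Mass-balance tally per oxide per the reported batch figures, at the basis given (target by target, the sums agree modulo rounding of the values):
  Al2O3: 23.94·0.9960 + 47.05·0.1952 = 33.03 lb (target 33.03 lb)
  Na2O: 9.662·0.5843 + 47.05·0.1119 = 10.91 lb (target 10.91 lb)
  SiO2: 24.14·0.5194 + 47.05·0.6800 = 44.53 lb (target 44.53 lb)
  CaO: 24.14·0.4776 = 11.53 lb (target 11.53 lb)
Glass-mass bookkeeping: batch total minus LOI = 100.0 lb (the targets, summed, come to 100.0 lb; the stated basis being 100.0 lb — deltas are rounding alone).
Batch total: Σ batch = 104.8 lb; loss to ignition Σ batch·LOI = 4.792 lb; yield, glass over the total, = 95.43%.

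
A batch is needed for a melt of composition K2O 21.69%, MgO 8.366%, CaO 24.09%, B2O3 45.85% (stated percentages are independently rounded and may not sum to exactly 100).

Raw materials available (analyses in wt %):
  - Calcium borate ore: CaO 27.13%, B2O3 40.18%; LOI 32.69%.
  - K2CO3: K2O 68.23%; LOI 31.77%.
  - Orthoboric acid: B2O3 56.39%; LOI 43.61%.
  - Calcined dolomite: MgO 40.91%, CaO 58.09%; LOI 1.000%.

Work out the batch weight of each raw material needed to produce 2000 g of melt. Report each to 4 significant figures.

Batch per 2000 g melt:
  Calcium borate ore: 900.2 g
  K2CO3: 635.8 g
  Orthoboric acid: 984.8 g
  Calcined dolomite: 409.0 g
Total batch = 2930 g; LOI loss = 929.8 g; yield = 68.26%

All internal work runs at full float precision in all steps. Working values are printed (rounded to 4 significant figures) when written out. A single rounding completes each reported result — all derived quantities are recomputed using the weight values on 2000 g of glass in full precision (yield, totals, glass mass, LOI, four oxide percentages), exactly as shown in problem or answer.
Per-oxide target masses for 2000 g melt:
  K2O: 21.69% × 2000 = 433.8 g
  MgO: 8.366% × 2000 = 167.3 g
  CaO: 24.09% × 2000 = 481.8 g
  B2O3: 45.85% × 2000 = 917.0 g
Mass-balance tally per oxide per the reported batch figures, at the basis given (delivered sums recover each target net of answer rounding effects):
  K2O: 635.8·0.6823 = 433.8 g (target 433.8 g)
  MgO: 409.0·0.4091 = 167.3 g (target 167.3 g)
  CaO: 900.2·0.2713 + 409.0·0.5809 = 481.8 g (target 481.8 g)
  B2O3: 900.2·0.4018 + 984.8·0.5639 = 917.0 g (target 917.0 g)
Glass mass check: net batch after ignition = 2000 g (summing oxide targets gives 2000 g; with the basis standing at 2000 g — gaps are rounding artifacts).
Whole-batch sum: Σ batch = 2930 g; ignition loss, Σ(batch × LOI) = 929.8 g; glass ÷ batch gives a yield of 68.26%.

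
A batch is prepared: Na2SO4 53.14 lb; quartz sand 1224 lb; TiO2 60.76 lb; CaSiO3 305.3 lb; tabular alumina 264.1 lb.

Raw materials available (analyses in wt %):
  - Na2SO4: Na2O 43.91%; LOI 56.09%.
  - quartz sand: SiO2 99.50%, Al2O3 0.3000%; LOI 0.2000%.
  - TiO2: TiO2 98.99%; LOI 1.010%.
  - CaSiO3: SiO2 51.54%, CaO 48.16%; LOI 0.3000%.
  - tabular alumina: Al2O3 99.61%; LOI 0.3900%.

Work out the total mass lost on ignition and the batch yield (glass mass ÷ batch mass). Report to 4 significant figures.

Rounding to four significant digits applies to each mid-chain value as displayed — every computation holds full float precision through every step — every reported value is rounded once only — all derived quantities are carried starting from the weights per 1872 lb of glass in exact precision (net glass mass, totals, yield, five oxide percentages, LOI) exactly as shown in the problem or the answer.
Loss on ignition, line by line:
  Na2SO4: 53.14 × 0.5609 = 29.81 lb
  quartz sand: 1224 × 0.002000 = 2.448 lb
  TiO2: 60.76 × 0.01010 = 0.6137 lb
  CaSiO3: 305.3 × 0.003000 = 0.9159 lb
  tabular alumina: 264.1 × 0.003900 = 1.030 lb
Total LOI = 34.81 lb
Glass = batch − LOI = 1907 − 34.81 = 1872 lb

LOI loss = 34.81 lb; glass = 1872 lb; yield = 98.17%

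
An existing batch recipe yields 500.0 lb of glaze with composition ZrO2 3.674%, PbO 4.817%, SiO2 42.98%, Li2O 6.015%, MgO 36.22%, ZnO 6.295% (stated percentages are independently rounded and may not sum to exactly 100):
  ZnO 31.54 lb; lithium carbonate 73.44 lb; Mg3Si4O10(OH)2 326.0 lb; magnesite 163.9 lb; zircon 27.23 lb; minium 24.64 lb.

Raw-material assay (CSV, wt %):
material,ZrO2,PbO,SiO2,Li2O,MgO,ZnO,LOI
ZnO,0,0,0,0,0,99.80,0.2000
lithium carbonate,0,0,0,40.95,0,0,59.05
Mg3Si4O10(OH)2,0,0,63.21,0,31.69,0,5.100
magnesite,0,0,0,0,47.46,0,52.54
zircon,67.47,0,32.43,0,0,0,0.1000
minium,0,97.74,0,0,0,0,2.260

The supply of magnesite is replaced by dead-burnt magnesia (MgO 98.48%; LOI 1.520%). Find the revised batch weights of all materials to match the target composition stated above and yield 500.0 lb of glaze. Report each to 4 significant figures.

In-progress results are printed (rounded to four significant digits) on the page; the working math holds full precision in all steps. Every reported figure takes exactly one rounding — all derived quantities are rebuilt at full precision (the six compositions, yield, net glass mass, the totals, LOI) using the weight values for 500.0 lb of glass exactly as printed in the problem or answer text.
Per-oxide target masses for 500.0 lb glaze:
  ZrO2: 3.674% × 500.0 = 18.37 lb
  PbO: 4.817% × 500.0 = 24.08 lb
  SiO2: 42.98% × 500.0 = 214.9 lb
  Li2O: 6.015% × 500.0 = 30.08 lb
  MgO: 36.22% × 500.0 = 181.1 lb
  ZnO: 6.295% × 500.0 = 31.48 lb
Oxide-by-oxide audit applying the batch weights above, at the basis given (oxide sums agree with the targets given rounding of the digits):
  ZrO2: 27.23·0.6747 = 18.37 lb (target 18.37 lb)
  PbO: 24.64·0.9774 = 24.08 lb (target 24.08 lb)
  SiO2: 326.0·0.6321 + 27.23·0.3243 = 214.9 lb (target 214.9 lb)
  Li2O: 73.44·0.4095 = 30.07 lb (target 30.08 lb)
  MgO: 326.0·0.3169 + 78.99·0.9848 = 181.1 lb (target 181.1 lb)
  ZnO: 31.54·0.9980 = 31.48 lb (target 31.48 lb)
Glass-mass bookkeeping: whole batch net of LOI = 500.0 lb (the targets, summed, come to 500.0 lb; versus the stated basis of 500.0 lb — rounding explains the deltas).
Batch total: Σ batch = 561.8 lb; LOI loss = Σ batch·LOI = 61.84 lb; glass ÷ batch gives a yield of 88.99%.

Revised batch per 500.0 lb glaze:
  ZnO: 31.54 lb
  lithium carbonate: 73.44 lb
  Mg3Si4O10(OH)2: 326.0 lb
  dead-burnt magnesia: 78.99 lb
  zircon: 27.23 lb
  minium: 24.64 lb
Total batch = 561.8 lb; LOI loss = 61.84 lb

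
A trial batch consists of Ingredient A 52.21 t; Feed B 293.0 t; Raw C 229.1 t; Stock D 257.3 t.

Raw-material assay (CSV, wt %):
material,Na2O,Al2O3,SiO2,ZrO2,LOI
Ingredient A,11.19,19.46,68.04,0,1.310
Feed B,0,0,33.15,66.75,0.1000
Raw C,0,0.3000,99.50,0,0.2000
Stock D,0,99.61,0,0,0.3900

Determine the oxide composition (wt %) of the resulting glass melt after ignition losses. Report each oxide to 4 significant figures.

Glass mass = 829.2 t (batch 831.6 − LOI 2.439).
Composition: Na2O 0.7046%, Al2O3 32.22%, SiO2 43.49%, ZrO2 23.59%

In-progress results are shown with 4-significant-digit rounding on the page; all internal work maintains exact precision through the solve. Every reported figure includes exactly one rounding; all derived quantities (glass mass, LOI, four oxide percentages, the yield, the totals) are computed at full float precision from the batch weights at 829.2 t of glass, as given in question or answer.
What the batch supplies per oxide:
  Na2O: 52.21·0.1119 = 5.842 t
  Al2O3: 52.21·0.1946 + 229.1·0.003000 + 257.3·0.9961 = 267.1 t
  SiO2: 52.21·0.6804 + 293.0·0.3315 + 229.1·0.9950 = 360.6 t
  ZrO2: 293.0·0.6675 = 195.6 t
LOI: 52.21·0.01310 + 293.0·0.001000 + 229.1·0.002000 + 257.3·0.003900 = 2.439 t
batch − LOI leaves glass = 831.6 − 2.439 = 829.2 t (equal to the oxide-mass sum)
wt % = 100 × oxide mass / glass mass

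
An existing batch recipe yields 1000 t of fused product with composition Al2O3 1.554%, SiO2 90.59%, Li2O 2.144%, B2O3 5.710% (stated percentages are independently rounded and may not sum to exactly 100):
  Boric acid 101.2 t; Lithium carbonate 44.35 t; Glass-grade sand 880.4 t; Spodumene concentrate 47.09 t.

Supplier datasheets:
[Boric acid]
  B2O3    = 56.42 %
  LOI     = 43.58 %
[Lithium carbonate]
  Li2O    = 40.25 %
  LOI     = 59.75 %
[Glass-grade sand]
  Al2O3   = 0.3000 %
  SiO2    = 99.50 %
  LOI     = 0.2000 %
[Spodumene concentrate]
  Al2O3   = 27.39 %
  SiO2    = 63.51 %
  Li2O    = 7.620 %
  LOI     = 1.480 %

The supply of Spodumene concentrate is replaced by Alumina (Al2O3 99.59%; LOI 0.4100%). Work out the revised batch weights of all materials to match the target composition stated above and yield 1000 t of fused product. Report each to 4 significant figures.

Revised batch per 1000 t fused product:
  Boric acid: 101.2 t
  Lithium carbonate: 53.27 t
  Glass-grade sand: 910.5 t
  Alumina: 12.86 t
Total batch = 1078 t; LOI loss = 77.81 t

The whole derivation maintains full precision through the solve. Mid-chain values appear rounded off to 4 significant digits at each printed step; every reported value takes just one rounding; derived quantities, including yield, net glass mass, LOI, the totals, the four compositions, are carried starting from the weights at 1000 t of glass in full precision, as written in the question or the answer.
Oxide-by-oxide targets in 1000 t fused product:
  Al2O3: 1.554% × 1000 = 15.54 t
  SiO2: 90.59% × 1000 = 905.9 t
  Li2O: 2.144% × 1000 = 21.44 t
  B2O3: 5.710% × 1000 = 57.10 t
Mass-balance tally per oxide from the weights as reported, relative to the basis at hand (delivered sums recover each target given rounding of the digits):
  Al2O3: 910.5·0.003000 + 12.86·0.9959 = 15.54 t (target 15.54 t)
  SiO2: 910.5·0.9950 = 905.9 t (target 905.9 t)
  Li2O: 53.27·0.4025 = 21.44 t (target 21.44 t)
  B2O3: 101.2·0.5642 = 57.10 t (target 57.10 t)
Glass-mass bookkeeping: batch total minus LOI = 1000 t (the targets, summed, come to 1000 t; against the stated basis, 1000 t — rounding explains the deltas).
Whole-batch sum: Σ batch = 1078 t; LOI removed, Σ of batch·LOI: 77.81 t; glass ÷ batch gives a yield of 92.78%.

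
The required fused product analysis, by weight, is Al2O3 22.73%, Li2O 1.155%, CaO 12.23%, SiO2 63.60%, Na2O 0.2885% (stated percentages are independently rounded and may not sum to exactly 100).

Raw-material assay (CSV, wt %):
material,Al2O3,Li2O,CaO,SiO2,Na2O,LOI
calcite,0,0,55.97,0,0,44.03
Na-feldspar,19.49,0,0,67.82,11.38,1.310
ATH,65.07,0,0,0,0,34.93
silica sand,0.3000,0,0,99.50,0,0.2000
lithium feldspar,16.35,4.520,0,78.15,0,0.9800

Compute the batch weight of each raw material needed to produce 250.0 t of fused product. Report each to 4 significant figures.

Batch per 250.0 t fused product:
  calcite: 54.63 t
  Na-feldspar: 6.338 t
  ATH: 68.89 t
  silica sand: 105.3 t
  lithium feldspar: 63.88 t
Total batch = 299.0 t; LOI loss = 49.04 t; yield = 83.60%

Intermediates are shown rounded off to 4 significant figures across the worked steps; all arithmetic runs at exact precision at all times. Each reported result takes a single rounding — derived quantities, including glass mass, LOI, five oxide percentages, totals, the yield, are computed starting from the weights at 250.0 t of glass at exact precision, as they appear in question or answer.
Target oxide masses per 250.0 t fused product:
  Al2O3: 22.73% × 250.0 = 56.82 t
  Li2O: 1.155% × 250.0 = 2.888 t
  CaO: 12.23% × 250.0 = 30.58 t
  SiO2: 63.60% × 250.0 = 159.0 t
  Na2O: 0.2885% × 250.0 = 0.7212 t
Mass-balance tally per oxide with the batch weights as given, for the quoted basis mass (every target is met by its sum net of answer rounding effects):
  Al2O3: 6.338·0.1949 + 68.89·0.6507 + 105.3·0.003000 + 63.88·0.1635 = 56.82 t (target 56.82 t)
  Li2O: 63.88·0.04520 = 2.887 t (target 2.888 t)
  CaO: 54.63·0.5597 = 30.58 t (target 30.58 t)
  SiO2: 6.338·0.6782 + 105.3·0.9950 + 63.88·0.7815 = 159.0 t (target 159.0 t)
  Na2O: 6.338·0.1138 = 0.7213 t (target 0.7212 t)
The glass-mass cross-check: total charge less LOI = 250.0 t (targets for the oxides total 250.0 t; the stated basis being 250.0 t — any gap is answer rounding).
Batch grand total — Σ batch = 299.0 t; ignition loss, Σ(batch × LOI) = 49.04 t; yield, glass over the total, = 83.60%.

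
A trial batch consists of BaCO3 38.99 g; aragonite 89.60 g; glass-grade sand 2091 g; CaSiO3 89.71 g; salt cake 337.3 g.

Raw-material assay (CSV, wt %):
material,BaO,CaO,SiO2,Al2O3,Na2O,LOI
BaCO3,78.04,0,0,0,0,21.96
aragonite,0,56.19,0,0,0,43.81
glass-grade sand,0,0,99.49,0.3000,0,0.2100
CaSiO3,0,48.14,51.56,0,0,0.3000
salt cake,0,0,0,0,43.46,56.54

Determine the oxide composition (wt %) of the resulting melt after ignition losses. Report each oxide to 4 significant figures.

All arithmetic keeps full float precision in every operation; working values are displayed, rounded to 4 significant figures, as written. Each reported value is rounded exactly once — all derived quantities (ignition loss, totals, glass mass, the five compositions, the yield) are re-derived from the weighed amounts at 2403 g of glass in exact precision, as set out in the problem or the answer.
Delivered oxide masses:
  BaO: 38.99·0.7804 = 30.43 g
  CaO: 89.60·0.5619 + 89.71·0.4814 = 93.53 g
  SiO2: 2091·0.9949 + 89.71·0.5156 = 2127 g
  Al2O3: 2091·0.003000 = 6.273 g
  Na2O: 337.3·0.4346 = 146.6 g
LOI: 38.99·0.2196 + 89.60·0.4381 + 2091·0.002100 + 89.71·0.003000 + 337.3·0.5654 = 243.2 g
Net of LOI, the glass mass = 2647 − 243.2 = 2403 g (matching Σ of the oxides)
wt %: oxide over glass, times 100

Glass mass = 2403 g (batch 2647 − LOI 243.2).
Composition: BaO 1.266%, CaO 3.892%, SiO2 88.48%, Al2O3 0.2610%, Na2O 6.099%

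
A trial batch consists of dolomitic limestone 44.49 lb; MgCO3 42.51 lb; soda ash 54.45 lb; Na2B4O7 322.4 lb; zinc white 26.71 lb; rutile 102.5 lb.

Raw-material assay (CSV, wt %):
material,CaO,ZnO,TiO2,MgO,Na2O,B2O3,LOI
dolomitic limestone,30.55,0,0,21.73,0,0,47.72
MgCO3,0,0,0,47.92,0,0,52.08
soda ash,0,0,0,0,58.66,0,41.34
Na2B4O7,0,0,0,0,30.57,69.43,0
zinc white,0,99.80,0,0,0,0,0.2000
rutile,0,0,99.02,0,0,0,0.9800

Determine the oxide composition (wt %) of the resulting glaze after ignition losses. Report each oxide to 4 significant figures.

Working values are printed, rounded to 4 significant figures, when written out; all arithmetic holds full precision from first step to last. Exactly one rounding is applied to every reported value — all derived quantities (the yield, glass mass, the totals, ignition loss, the six compositions) are recomputed at full precision starting from the weights on 526.1 lb of glass, exactly as printed in either problem or answer.
Delivered oxide masses:
  CaO: 44.49·0.3055 = 13.59 lb
  ZnO: 26.71·0.9980 = 26.66 lb
  TiO2: 102.5·0.9902 = 101.5 lb
  MgO: 44.49·0.2173 + 42.51·0.4792 = 30.04 lb
  Na2O: 54.45·0.5866 + 322.4·0.3057 = 130.5 lb
  B2O3: 322.4·0.6943 = 223.8 lb
LOI: 44.49·0.4772 + 42.51·0.5208 + 54.45·0.4134 + 26.71·0.002000 + 102.5·0.009800 = 66.94 lb
Resulting glass, batch − LOI: 593.1 − 66.94 = 526.1 lb (consistent with Σ oxide mass)
each oxide over glass, ×100, is wt %

Glass mass = 526.1 lb (batch 593.1 − LOI 66.94).
Composition: CaO 2.583%, ZnO 5.067%, TiO2 19.29%, MgO 5.709%, Na2O 24.80%, B2O3 42.55%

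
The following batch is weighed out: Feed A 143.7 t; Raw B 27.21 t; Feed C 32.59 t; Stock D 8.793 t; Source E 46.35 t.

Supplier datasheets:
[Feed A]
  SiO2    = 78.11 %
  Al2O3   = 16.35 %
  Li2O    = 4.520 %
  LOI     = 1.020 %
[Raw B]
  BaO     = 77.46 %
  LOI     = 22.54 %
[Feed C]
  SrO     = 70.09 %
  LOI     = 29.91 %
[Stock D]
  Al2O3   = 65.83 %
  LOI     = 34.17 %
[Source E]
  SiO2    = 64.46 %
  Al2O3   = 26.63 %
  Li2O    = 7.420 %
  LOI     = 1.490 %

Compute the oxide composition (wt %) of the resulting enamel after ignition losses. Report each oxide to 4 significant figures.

Glass mass = 237.6 t (batch 258.6 − LOI 21.04).
Composition: SiO2 59.82%, BaO 8.871%, Al2O3 17.52%, SrO 9.614%, Li2O 4.181%

The whole derivation carries full float precision through every step. Working values appear rounded off to 4 significant figures on the page; every reported figure includes exactly one rounding — all derived quantities (LOI, five oxide percentages, the yield, glass mass, totals) are carried at full float precision using the weight values for 237.6 t of glass exactly as printed in question or answer.
Delivered oxide masses:
  SiO2: 143.7·0.7811 + 46.35·0.6446 = 142.1 t
  BaO: 27.21·0.7746 = 21.08 t
  Al2O3: 143.7·0.1635 + 8.793·0.6583 + 46.35·0.2663 = 41.63 t
  SrO: 32.59·0.7009 = 22.84 t
  Li2O: 143.7·0.04520 + 46.35·0.07420 = 9.934 t
LOI: 143.7·0.01020 + 27.21·0.2254 + 32.59·0.2991 + 8.793·0.3417 + 46.35·0.01490 = 21.04 t
batch − LOI leaves glass = 258.6 − 21.04 = 237.6 t (consistent with Σ oxide mass)
wt % = 100 × oxide mass / glass mass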